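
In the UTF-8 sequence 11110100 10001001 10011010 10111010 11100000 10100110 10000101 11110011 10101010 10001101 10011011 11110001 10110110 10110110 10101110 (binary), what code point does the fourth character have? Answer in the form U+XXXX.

Offset 0: leading byte 0xF4 = 11110100 → 4-byte char #1 = F4 89 9A BA.
Offset 4: leading byte 0xE0 = 11100000 → 3-byte char #2 = E0 A6 85.
Offset 7: leading byte 0xF3 = 11110011 → 4-byte char #3 = F3 AA 8D 9B.
Offset 11: leading byte 0xF1 = 11110001 → 4-byte char #4 = F1 B6 B6 AE.
Leading byte 0xF1 = 11110001 matches 11110xxx → 4-byte sequence.
Byte 1: 0xF1 = 11110001, payload 001 (3 bits).
Byte 2: 0xB6 = 10110110 (10xxxxxx ✓), payload 110110.
Byte 3: 0xB6 = 10110110 (10xxxxxx ✓), payload 110110.
Byte 4: 0xAE = 10101110 (10xxxxxx ✓), payload 101110.
Concatenate: 001110110110110101110 = 0x76DAE (21 bits → U+76DAE).

U+76DAE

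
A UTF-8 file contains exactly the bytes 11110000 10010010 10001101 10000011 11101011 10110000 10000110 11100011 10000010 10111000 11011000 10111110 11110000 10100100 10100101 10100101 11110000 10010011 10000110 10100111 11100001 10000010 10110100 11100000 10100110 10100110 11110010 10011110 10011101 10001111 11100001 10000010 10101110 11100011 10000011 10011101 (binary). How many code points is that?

Byte at offset 0: 0xF0 = 11110000 → 4-byte char (#1). Advance 4.
Byte at offset 4: 0xEB = 11101011 → 3-byte char (#2). Advance 3.
Byte at offset 7: 0xE3 = 11100011 → 3-byte char (#3). Advance 3.
Byte at offset 10: 0xD8 = 11011000 → 2-byte char (#4). Advance 2.
Byte at offset 12: 0xF0 = 11110000 → 4-byte char (#5). Advance 4.
Byte at offset 16: 0xF0 = 11110000 → 4-byte char (#6). Advance 4.
Byte at offset 20: 0xE1 = 11100001 → 3-byte char (#7). Advance 3.
Byte at offset 23: 0xE0 = 11100000 → 3-byte char (#8). Advance 3.
Byte at offset 26: 0xF2 = 11110010 → 4-byte char (#9). Advance 4.
Byte at offset 30: 0xE1 = 11100001 → 3-byte char (#10). Advance 3.
Byte at offset 33: 0xE3 = 11100011 → 3-byte char (#11). Advance 3.
Reached end at offset 36 after 11 code points.

11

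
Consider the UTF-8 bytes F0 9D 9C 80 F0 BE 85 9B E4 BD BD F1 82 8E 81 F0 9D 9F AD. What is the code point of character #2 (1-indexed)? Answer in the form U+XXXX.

U+3E15B

Offset 0: leading byte 0xF0 = 11110000 → 4-byte char #1 = F0 9D 9C 80.
Offset 4: leading byte 0xF0 = 11110000 → 4-byte char #2 = F0 BE 85 9B.
Leading byte 0xF0 = 11110000 matches 11110xxx → 4-byte sequence.
Byte 1: 0xF0 = 11110000, payload 000 (3 bits).
Byte 2: 0xBE = 10111110 (10xxxxxx ✓), payload 111110.
Byte 3: 0x85 = 10000101 (10xxxxxx ✓), payload 000101.
Byte 4: 0x9B = 10011011 (10xxxxxx ✓), payload 011011.
Concatenate: 000111110000101011011 = 0x3E15B (21 bits → U+3E15B).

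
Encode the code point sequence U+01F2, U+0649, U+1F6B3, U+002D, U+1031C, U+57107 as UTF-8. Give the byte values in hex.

U+01F2: 2-byte form → C7 B2.
U+0649: 2-byte form → D9 89.
U+1F6B3: 4-byte form → F0 9F 9A B3.
U+002D: 1-byte form → 2D.
U+1031C: 4-byte form → F0 90 8C 9C.
U+57107: 4-byte form → F1 97 84 87.
Concatenated (17 bytes): C7 B2 D9 89 F0 9F 9A B3 2D F0 90 8C 9C F1 97 84 87.

C7 B2 D9 89 F0 9F 9A B3 2D F0 90 8C 9C F1 97 84 87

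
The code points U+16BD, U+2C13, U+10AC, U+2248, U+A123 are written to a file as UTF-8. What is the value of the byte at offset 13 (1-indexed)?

0xEA

1-indexed offset 13 is 0-indexed offset 12.
U+16BD → 3-byte form E1 9A BD at offsets 0–2.
U+2C13 → 3-byte form E2 B0 93 at offsets 3–5.
U+10AC → 3-byte form E1 82 AC at offsets 6–8.
U+2248 → 3-byte form E2 89 88 at offsets 9–11.
U+A123 → 3-byte form EA 84 A3 at offsets 12–14.
Offset 12 falls in char 5's range; it's byte 1 of EA 84 A3 = 0xEA.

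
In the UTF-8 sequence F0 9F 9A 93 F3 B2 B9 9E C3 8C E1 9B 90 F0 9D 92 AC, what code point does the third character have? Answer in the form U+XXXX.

U+00CC

Offset 0: leading byte 0xF0 = 11110000 → 4-byte char #1 = F0 9F 9A 93.
Offset 4: leading byte 0xF3 = 11110011 → 4-byte char #2 = F3 B2 B9 9E.
Offset 8: leading byte 0xC3 = 11000011 → 2-byte char #3 = C3 8C.
Leading byte 0xC3 = 11000011 matches 110xxxxx → 2-byte sequence.
Byte 1: 0xC3 = 11000011, payload 00011 (5 bits).
Byte 2: 0x8C = 10001100 (10xxxxxx ✓), payload 001100.
Concatenate: 00011001100 = 0xCC (11 bits → U+00CC).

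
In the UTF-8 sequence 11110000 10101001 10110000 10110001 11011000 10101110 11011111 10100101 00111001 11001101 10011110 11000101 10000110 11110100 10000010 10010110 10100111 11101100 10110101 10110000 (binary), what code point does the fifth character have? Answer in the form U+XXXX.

U+035E

Offset 0: leading byte 0xF0 = 11110000 → 4-byte char #1 = F0 A9 B0 B1.
Offset 4: leading byte 0xD8 = 11011000 → 2-byte char #2 = D8 AE.
Offset 6: leading byte 0xDF = 11011111 → 2-byte char #3 = DF A5.
Offset 8: leading byte 0x39 = 00111001 → 1-byte char #4 = 39.
Offset 9: leading byte 0xCD = 11001101 → 2-byte char #5 = CD 9E.
Leading byte 0xCD = 11001101 matches 110xxxxx → 2-byte sequence.
Byte 1: 0xCD = 11001101, payload 01101 (5 bits).
Byte 2: 0x9E = 10011110 (10xxxxxx ✓), payload 011110.
Concatenate: 01101011110 = 0x35E (11 bits → U+035E).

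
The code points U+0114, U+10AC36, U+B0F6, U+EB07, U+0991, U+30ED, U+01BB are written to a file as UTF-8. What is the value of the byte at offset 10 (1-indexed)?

1-indexed offset 10 is 0-indexed offset 9.
U+0114 → 2-byte form C4 94 at offsets 0–1.
U+10AC36 → 4-byte form F4 8A B0 B6 at offsets 2–5.
U+B0F6 → 3-byte form EB 83 B6 at offsets 6–8.
U+EB07 → 3-byte form EE AC 87 at offsets 9–11.
Offset 9 falls in char 4's range; it's byte 1 of EE AC 87 = 0xEE.

0xEE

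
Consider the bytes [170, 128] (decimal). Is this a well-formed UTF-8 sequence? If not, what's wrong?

Byte 0xAA = 10101010 has the form 10xxxxxx — a continuation byte — but there is no preceding leading byte.

invalid (continuation byte with no leading byte)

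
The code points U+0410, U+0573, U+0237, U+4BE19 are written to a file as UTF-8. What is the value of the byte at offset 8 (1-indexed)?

1-indexed offset 8 is 0-indexed offset 7.
U+0410 → 2-byte form D0 90 at offsets 0–1.
U+0573 → 2-byte form D5 B3 at offsets 2–3.
U+0237 → 2-byte form C8 B7 at offsets 4–5.
U+4BE19 → 4-byte form F1 8B B8 99 at offsets 6–9.
Offset 7 falls in char 4's range; it's byte 2 of F1 8B B8 99 = 0x8B.

0x8B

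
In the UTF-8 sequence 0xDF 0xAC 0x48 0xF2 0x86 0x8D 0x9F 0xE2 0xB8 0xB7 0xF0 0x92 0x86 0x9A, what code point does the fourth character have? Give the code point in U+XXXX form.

U+2E37

Offset 0: leading byte 0xDF = 11011111 → 2-byte char #1 = DF AC.
Offset 2: leading byte 0x48 = 01001000 → 1-byte char #2 = 48.
Offset 3: leading byte 0xF2 = 11110010 → 4-byte char #3 = F2 86 8D 9F.
Offset 7: leading byte 0xE2 = 11100010 → 3-byte char #4 = E2 B8 B7.
Leading byte 0xE2 = 11100010 matches 1110xxxx → 3-byte sequence.
Byte 1: 0xE2 = 11100010, payload 0010 (4 bits).
Byte 2: 0xB8 = 10111000 (10xxxxxx ✓), payload 111000.
Byte 3: 0xB7 = 10110111 (10xxxxxx ✓), payload 110111.
Concatenate: 0010111000110111 = 0x2E37 (16 bits → U+2E37).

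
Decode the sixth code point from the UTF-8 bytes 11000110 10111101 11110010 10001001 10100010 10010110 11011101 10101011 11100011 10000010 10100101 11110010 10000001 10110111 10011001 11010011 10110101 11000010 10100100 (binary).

Offset 0: leading byte 0xC6 = 11000110 → 2-byte char #1 = C6 BD.
Offset 2: leading byte 0xF2 = 11110010 → 4-byte char #2 = F2 89 A2 96.
Offset 6: leading byte 0xDD = 11011101 → 2-byte char #3 = DD AB.
Offset 8: leading byte 0xE3 = 11100011 → 3-byte char #4 = E3 82 A5.
Offset 11: leading byte 0xF2 = 11110010 → 4-byte char #5 = F2 81 B7 99.
Offset 15: leading byte 0xD3 = 11010011 → 2-byte char #6 = D3 B5.
Leading byte 0xD3 = 11010011 matches 110xxxxx → 2-byte sequence.
Byte 1: 0xD3 = 11010011, payload 10011 (5 bits).
Byte 2: 0xB5 = 10110101 (10xxxxxx ✓), payload 110101.
Concatenate: 10011110101 = 0x4F5 (11 bits → U+04F5).

U+04F5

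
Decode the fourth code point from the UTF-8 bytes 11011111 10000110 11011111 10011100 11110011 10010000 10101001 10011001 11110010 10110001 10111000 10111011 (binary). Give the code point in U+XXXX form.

U+B1E3B

Offset 0: leading byte 0xDF = 11011111 → 2-byte char #1 = DF 86.
Offset 2: leading byte 0xDF = 11011111 → 2-byte char #2 = DF 9C.
Offset 4: leading byte 0xF3 = 11110011 → 4-byte char #3 = F3 90 A9 99.
Offset 8: leading byte 0xF2 = 11110010 → 4-byte char #4 = F2 B1 B8 BB.
Leading byte 0xF2 = 11110010 matches 11110xxx → 4-byte sequence.
Byte 1: 0xF2 = 11110010, payload 010 (3 bits).
Byte 2: 0xB1 = 10110001 (10xxxxxx ✓), payload 110001.
Byte 3: 0xB8 = 10111000 (10xxxxxx ✓), payload 111000.
Byte 4: 0xBB = 10111011 (10xxxxxx ✓), payload 111011.
Concatenate: 010110001111000111011 = 0xB1E3B (21 bits → U+B1E3B).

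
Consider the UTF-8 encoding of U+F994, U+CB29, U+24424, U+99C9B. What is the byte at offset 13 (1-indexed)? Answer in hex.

1-indexed offset 13 is 0-indexed offset 12.
U+F994 → 3-byte form EF A6 94 at offsets 0–2.
U+CB29 → 3-byte form EC AC A9 at offsets 3–5.
U+24424 → 4-byte form F0 A4 90 A4 at offsets 6–9.
U+99C9B → 4-byte form F2 99 B2 9B at offsets 10–13.
Offset 12 falls in char 4's range; it's byte 3 of F2 99 B2 9B = 0xB2.

0xB2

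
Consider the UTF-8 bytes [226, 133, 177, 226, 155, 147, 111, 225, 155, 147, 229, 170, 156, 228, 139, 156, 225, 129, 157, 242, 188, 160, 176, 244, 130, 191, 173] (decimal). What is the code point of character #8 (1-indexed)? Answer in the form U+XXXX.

Offset 0: leading byte 0xE2 = 11100010 → 3-byte char #1 = E2 85 B1.
Offset 3: leading byte 0xE2 = 11100010 → 3-byte char #2 = E2 9B 93.
Offset 6: leading byte 0x6F = 01101111 → 1-byte char #3 = 6F.
Offset 7: leading byte 0xE1 = 11100001 → 3-byte char #4 = E1 9B 93.
Offset 10: leading byte 0xE5 = 11100101 → 3-byte char #5 = E5 AA 9C.
Offset 13: leading byte 0xE4 = 11100100 → 3-byte char #6 = E4 8B 9C.
Offset 16: leading byte 0xE1 = 11100001 → 3-byte char #7 = E1 81 9D.
Offset 19: leading byte 0xF2 = 11110010 → 4-byte char #8 = F2 BC A0 B0.
Leading byte 0xF2 = 11110010 matches 11110xxx → 4-byte sequence.
Byte 1: 0xF2 = 11110010, payload 010 (3 bits).
Byte 2: 0xBC = 10111100 (10xxxxxx ✓), payload 111100.
Byte 3: 0xA0 = 10100000 (10xxxxxx ✓), payload 100000.
Byte 4: 0xB0 = 10110000 (10xxxxxx ✓), payload 110000.
Concatenate: 010111100100000110000 = 0xBC830 (21 bits → U+BC830).

U+BC830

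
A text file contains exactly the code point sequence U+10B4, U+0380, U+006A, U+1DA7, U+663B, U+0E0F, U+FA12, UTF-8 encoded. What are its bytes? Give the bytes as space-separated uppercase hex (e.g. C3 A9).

E1 82 B4 CE 80 6A E1 B6 A7 E6 98 BB E0 B8 8F EF A8 92

U+10B4: 3-byte form → E1 82 B4.
U+0380: 2-byte form → CE 80.
U+006A: 1-byte form → 6A.
U+1DA7: 3-byte form → E1 B6 A7.
U+663B: 3-byte form → E6 98 BB.
U+0E0F: 3-byte form → E0 B8 8F.
U+FA12: 3-byte form → EF A8 92.
Concatenated (18 bytes): E1 82 B4 CE 80 6A E1 B6 A7 E6 98 BB E0 B8 8F EF A8 92.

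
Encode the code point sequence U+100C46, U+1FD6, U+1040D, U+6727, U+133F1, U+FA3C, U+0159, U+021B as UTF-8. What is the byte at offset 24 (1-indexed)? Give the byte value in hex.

1-indexed offset 24 is 0-indexed offset 23.
U+100C46 → 4-byte form F4 80 B1 86 at offsets 0–3.
U+1FD6 → 3-byte form E1 BF 96 at offsets 4–6.
U+1040D → 4-byte form F0 90 90 8D at offsets 7–10.
U+6727 → 3-byte form E6 9C A7 at offsets 11–13.
U+133F1 → 4-byte form F0 93 8F B1 at offsets 14–17.
U+FA3C → 3-byte form EF A8 BC at offsets 18–20.
U+0159 → 2-byte form C5 99 at offsets 21–22.
U+021B → 2-byte form C8 9B at offsets 23–24.
Offset 23 falls in char 8's range; it's byte 1 of C8 9B = 0xC8.

0xC8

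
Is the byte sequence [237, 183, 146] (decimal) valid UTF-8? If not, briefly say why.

invalid (encodes a surrogate (U+D800–U+DFFF))

Structurally a 3-byte sequence; payload = 0xDDD2.
But 0xDDD2 is in U+D800–U+DFFF, the surrogate range. Surrogates are not Unicode scalar values and are forbidden in UTF-8.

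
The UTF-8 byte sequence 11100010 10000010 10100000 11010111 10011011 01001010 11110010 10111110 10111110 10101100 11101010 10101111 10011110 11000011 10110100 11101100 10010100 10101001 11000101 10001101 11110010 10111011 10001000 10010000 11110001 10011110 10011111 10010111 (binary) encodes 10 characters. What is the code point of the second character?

Offset 0: leading byte 0xE2 = 11100010 → 3-byte char #1 = E2 82 A0.
Offset 3: leading byte 0xD7 = 11010111 → 2-byte char #2 = D7 9B.
Leading byte 0xD7 = 11010111 matches 110xxxxx → 2-byte sequence.
Byte 1: 0xD7 = 11010111, payload 10111 (5 bits).
Byte 2: 0x9B = 10011011 (10xxxxxx ✓), payload 011011.
Concatenate: 10111011011 = 0x5DB (11 bits → U+05DB).

U+05DB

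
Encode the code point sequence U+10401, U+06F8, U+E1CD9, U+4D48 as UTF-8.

F0 90 90 81 DB B8 F3 A1 B3 99 E4 B5 88

U+10401: 4-byte form → F0 90 90 81.
U+06F8: 2-byte form → DB B8.
U+E1CD9: 4-byte form → F3 A1 B3 99.
U+4D48: 3-byte form → E4 B5 88.
Concatenated (13 bytes): F0 90 90 81 DB B8 F3 A1 B3 99 E4 B5 88.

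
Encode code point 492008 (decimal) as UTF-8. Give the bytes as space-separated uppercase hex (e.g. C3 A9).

F1 B8 87 A8

U+781E8 = 0x781E8 = 492008 decimal. In range U+10000–U+10FFFF → 4-byte form: 11110xxx 10xxxxxx 10xxxxxx 10xxxxxx.
Binary (21 bits): 001111000000111101000.
Split 3+6+6+6: 001 | 111000 | 000111 | 101000.
Byte 1: 11110001 = 0xF1.
Byte 2: 10111000 = 0xB8.
Byte 3: 10000111 = 0x87.
Byte 4: 10101000 = 0xA8.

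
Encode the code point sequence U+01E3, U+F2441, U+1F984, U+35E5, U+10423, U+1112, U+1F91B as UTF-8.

U+01E3: 2-byte form → C7 A3.
U+F2441: 4-byte form → F3 B2 91 81.
U+1F984: 4-byte form → F0 9F A6 84.
U+35E5: 3-byte form → E3 97 A5.
U+10423: 4-byte form → F0 90 90 A3.
U+1112: 3-byte form → E1 84 92.
U+1F91B: 4-byte form → F0 9F A4 9B.
Concatenated (24 bytes): C7 A3 F3 B2 91 81 F0 9F A6 84 E3 97 A5 F0 90 90 A3 E1 84 92 F0 9F A4 9B.

C7 A3 F3 B2 91 81 F0 9F A6 84 E3 97 A5 F0 90 90 A3 E1 84 92 F0 9F A4 9B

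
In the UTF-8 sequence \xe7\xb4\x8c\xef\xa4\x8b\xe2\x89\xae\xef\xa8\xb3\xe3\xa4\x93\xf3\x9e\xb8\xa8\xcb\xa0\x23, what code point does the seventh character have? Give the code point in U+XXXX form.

U+02E0

Offset 0: leading byte 0xE7 = 11100111 → 3-byte char #1 = E7 B4 8C.
Offset 3: leading byte 0xEF = 11101111 → 3-byte char #2 = EF A4 8B.
Offset 6: leading byte 0xE2 = 11100010 → 3-byte char #3 = E2 89 AE.
Offset 9: leading byte 0xEF = 11101111 → 3-byte char #4 = EF A8 B3.
Offset 12: leading byte 0xE3 = 11100011 → 3-byte char #5 = E3 A4 93.
Offset 15: leading byte 0xF3 = 11110011 → 4-byte char #6 = F3 9E B8 A8.
Offset 19: leading byte 0xCB = 11001011 → 2-byte char #7 = CB A0.
Leading byte 0xCB = 11001011 matches 110xxxxx → 2-byte sequence.
Byte 1: 0xCB = 11001011, payload 01011 (5 bits).
Byte 2: 0xA0 = 10100000 (10xxxxxx ✓), payload 100000.
Concatenate: 01011100000 = 0x2E0 (11 bits → U+02E0).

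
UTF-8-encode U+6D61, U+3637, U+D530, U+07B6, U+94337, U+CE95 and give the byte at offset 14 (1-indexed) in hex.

1-indexed offset 14 is 0-indexed offset 13.
U+6D61 → 3-byte form E6 B5 A1 at offsets 0–2.
U+3637 → 3-byte form E3 98 B7 at offsets 3–5.
U+D530 → 3-byte form ED 94 B0 at offsets 6–8.
U+07B6 → 2-byte form DE B6 at offsets 9–10.
U+94337 → 4-byte form F2 94 8C B7 at offsets 11–14.
Offset 13 falls in char 5's range; it's byte 3 of F2 94 8C B7 = 0x8C.

0x8C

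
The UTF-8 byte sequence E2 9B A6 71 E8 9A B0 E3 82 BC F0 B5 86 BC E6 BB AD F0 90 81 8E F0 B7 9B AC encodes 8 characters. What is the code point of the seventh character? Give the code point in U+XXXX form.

U+1004E

Offset 0: leading byte 0xE2 = 11100010 → 3-byte char #1 = E2 9B A6.
Offset 3: leading byte 0x71 = 01110001 → 1-byte char #2 = 71.
Offset 4: leading byte 0xE8 = 11101000 → 3-byte char #3 = E8 9A B0.
Offset 7: leading byte 0xE3 = 11100011 → 3-byte char #4 = E3 82 BC.
Offset 10: leading byte 0xF0 = 11110000 → 4-byte char #5 = F0 B5 86 BC.
Offset 14: leading byte 0xE6 = 11100110 → 3-byte char #6 = E6 BB AD.
Offset 17: leading byte 0xF0 = 11110000 → 4-byte char #7 = F0 90 81 8E.
Leading byte 0xF0 = 11110000 matches 11110xxx → 4-byte sequence.
Byte 1: 0xF0 = 11110000, payload 000 (3 bits).
Byte 2: 0x90 = 10010000 (10xxxxxx ✓), payload 010000.
Byte 3: 0x81 = 10000001 (10xxxxxx ✓), payload 000001.
Byte 4: 0x8E = 10001110 (10xxxxxx ✓), payload 001110.
Concatenate: 000010000000001001110 = 0x1004E (21 bits → U+1004E).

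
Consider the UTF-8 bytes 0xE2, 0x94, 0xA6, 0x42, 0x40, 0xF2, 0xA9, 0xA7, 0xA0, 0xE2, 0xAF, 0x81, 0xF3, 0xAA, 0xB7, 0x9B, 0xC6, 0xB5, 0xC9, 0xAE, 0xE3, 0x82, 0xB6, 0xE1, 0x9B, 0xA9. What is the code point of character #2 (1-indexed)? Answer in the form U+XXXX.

Offset 0: leading byte 0xE2 = 11100010 → 3-byte char #1 = E2 94 A6.
Offset 3: leading byte 0x42 = 01000010 → 1-byte char #2 = 42.
Leading byte 0x42 = 01000010 matches 0xxxxxxx → 1-byte sequence.
Byte 1: 0x42 = 01000010, payload 1000010 (7 bits).
Concatenate: 1000010 = 0x42 (7 bits → U+0042).

U+0042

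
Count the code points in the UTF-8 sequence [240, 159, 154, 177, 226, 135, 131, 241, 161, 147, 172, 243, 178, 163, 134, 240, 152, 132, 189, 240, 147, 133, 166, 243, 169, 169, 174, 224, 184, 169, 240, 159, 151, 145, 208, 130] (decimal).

Byte at offset 0: 0xF0 = 11110000 → 4-byte char (#1). Advance 4.
Byte at offset 4: 0xE2 = 11100010 → 3-byte char (#2). Advance 3.
Byte at offset 7: 0xF1 = 11110001 → 4-byte char (#3). Advance 4.
Byte at offset 11: 0xF3 = 11110011 → 4-byte char (#4). Advance 4.
Byte at offset 15: 0xF0 = 11110000 → 4-byte char (#5). Advance 4.
Byte at offset 19: 0xF0 = 11110000 → 4-byte char (#6). Advance 4.
Byte at offset 23: 0xF3 = 11110011 → 4-byte char (#7). Advance 4.
Byte at offset 27: 0xE0 = 11100000 → 3-byte char (#8). Advance 3.
Byte at offset 30: 0xF0 = 11110000 → 4-byte char (#9). Advance 4.
Byte at offset 34: 0xD0 = 11010000 → 2-byte char (#10). Advance 2.
Reached end at offset 36 after 10 code points.

10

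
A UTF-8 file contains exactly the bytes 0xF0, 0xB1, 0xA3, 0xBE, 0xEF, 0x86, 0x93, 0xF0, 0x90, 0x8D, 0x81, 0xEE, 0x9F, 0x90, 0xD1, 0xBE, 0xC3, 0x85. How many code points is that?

Byte at offset 0: 0xF0 = 11110000 → 4-byte char (#1). Advance 4.
Byte at offset 4: 0xEF = 11101111 → 3-byte char (#2). Advance 3.
Byte at offset 7: 0xF0 = 11110000 → 4-byte char (#3). Advance 4.
Byte at offset 11: 0xEE = 11101110 → 3-byte char (#4). Advance 3.
Byte at offset 14: 0xD1 = 11010001 → 2-byte char (#5). Advance 2.
Byte at offset 16: 0xC3 = 11000011 → 2-byte char (#6). Advance 2.
Reached end at offset 18 after 6 code points.

6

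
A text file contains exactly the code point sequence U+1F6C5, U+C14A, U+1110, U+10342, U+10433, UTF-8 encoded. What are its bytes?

U+1F6C5: 4-byte form → F0 9F 9B 85.
U+C14A: 3-byte form → EC 85 8A.
U+1110: 3-byte form → E1 84 90.
U+10342: 4-byte form → F0 90 8D 82.
U+10433: 4-byte form → F0 90 90 B3.
Concatenated (18 bytes): F0 9F 9B 85 EC 85 8A E1 84 90 F0 90 8D 82 F0 90 90 B3.

F0 9F 9B 85 EC 85 8A E1 84 90 F0 90 8D 82 F0 90 90 B3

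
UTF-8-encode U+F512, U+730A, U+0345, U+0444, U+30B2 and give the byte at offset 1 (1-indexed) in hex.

0xEF

1-indexed offset 1 is 0-indexed offset 0.
U+F512 → 3-byte form EF 94 92 at offsets 0–2.
Offset 0 falls in char 1's range; it's byte 1 of EF 94 92 = 0xEF.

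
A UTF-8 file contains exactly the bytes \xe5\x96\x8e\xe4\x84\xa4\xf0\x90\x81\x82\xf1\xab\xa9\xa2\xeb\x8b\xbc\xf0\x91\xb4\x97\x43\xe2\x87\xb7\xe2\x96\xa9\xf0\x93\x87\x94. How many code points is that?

Byte at offset 0: 0xE5 = 11100101 → 3-byte char (#1). Advance 3.
Byte at offset 3: 0xE4 = 11100100 → 3-byte char (#2). Advance 3.
Byte at offset 6: 0xF0 = 11110000 → 4-byte char (#3). Advance 4.
Byte at offset 10: 0xF1 = 11110001 → 4-byte char (#4). Advance 4.
Byte at offset 14: 0xEB = 11101011 → 3-byte char (#5). Advance 3.
Byte at offset 17: 0xF0 = 11110000 → 4-byte char (#6). Advance 4.
Byte at offset 21: 0x43 = 01000011 → 1-byte char (#7). Advance 1.
Byte at offset 22: 0xE2 = 11100010 → 3-byte char (#8). Advance 3.
Byte at offset 25: 0xE2 = 11100010 → 3-byte char (#9). Advance 3.
Byte at offset 28: 0xF0 = 11110000 → 4-byte char (#10). Advance 4.
Reached end at offset 32 after 10 code points.

10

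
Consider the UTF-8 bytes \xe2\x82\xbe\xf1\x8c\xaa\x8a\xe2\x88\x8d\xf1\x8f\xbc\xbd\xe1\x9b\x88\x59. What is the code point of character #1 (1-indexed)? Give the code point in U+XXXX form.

U+20BE

Offset 0: leading byte 0xE2 = 11100010 → 3-byte char #1 = E2 82 BE.
Leading byte 0xE2 = 11100010 matches 1110xxxx → 3-byte sequence.
Byte 1: 0xE2 = 11100010, payload 0010 (4 bits).
Byte 2: 0x82 = 10000010 (10xxxxxx ✓), payload 000010.
Byte 3: 0xBE = 10111110 (10xxxxxx ✓), payload 111110.
Concatenate: 0010000010111110 = 0x20BE (16 bits → U+20BE).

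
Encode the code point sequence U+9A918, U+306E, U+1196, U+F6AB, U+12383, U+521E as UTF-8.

U+9A918: 4-byte form → F2 9A A4 98.
U+306E: 3-byte form → E3 81 AE.
U+1196: 3-byte form → E1 86 96.
U+F6AB: 3-byte form → EF 9A AB.
U+12383: 4-byte form → F0 92 8E 83.
U+521E: 3-byte form → E5 88 9E.
Concatenated (20 bytes): F2 9A A4 98 E3 81 AE E1 86 96 EF 9A AB F0 92 8E 83 E5 88 9E.

F2 9A A4 98 E3 81 AE E1 86 96 EF 9A AB F0 92 8E 83 E5 88 9E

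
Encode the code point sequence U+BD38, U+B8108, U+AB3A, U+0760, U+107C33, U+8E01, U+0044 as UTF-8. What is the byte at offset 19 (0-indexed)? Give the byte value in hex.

U+BD38 → 3-byte form EB B4 B8 at offsets 0–2.
U+B8108 → 4-byte form F2 B8 84 88 at offsets 3–6.
U+AB3A → 3-byte form EA AC BA at offsets 7–9.
U+0760 → 2-byte form DD A0 at offsets 10–11.
U+107C33 → 4-byte form F4 87 B0 B3 at offsets 12–15.
U+8E01 → 3-byte form E8 B8 81 at offsets 16–18.
U+0044 → 1-byte form 44 at offsets 19–19.
Offset 19 falls in char 7's range; it's byte 1 of 44 = 0x44.

0x44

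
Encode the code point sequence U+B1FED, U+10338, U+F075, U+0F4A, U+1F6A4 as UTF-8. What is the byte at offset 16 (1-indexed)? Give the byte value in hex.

0x9F

1-indexed offset 16 is 0-indexed offset 15.
U+B1FED → 4-byte form F2 B1 BF AD at offsets 0–3.
U+10338 → 4-byte form F0 90 8C B8 at offsets 4–7.
U+F075 → 3-byte form EF 81 B5 at offsets 8–10.
U+0F4A → 3-byte form E0 BD 8A at offsets 11–13.
U+1F6A4 → 4-byte form F0 9F 9A A4 at offsets 14–17.
Offset 15 falls in char 5's range; it's byte 2 of F0 9F 9A A4 = 0x9F.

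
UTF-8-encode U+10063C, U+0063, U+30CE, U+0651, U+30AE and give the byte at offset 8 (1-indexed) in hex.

1-indexed offset 8 is 0-indexed offset 7.
U+10063C → 4-byte form F4 80 98 BC at offsets 0–3.
U+0063 → 1-byte form 63 at offsets 4–4.
U+30CE → 3-byte form E3 83 8E at offsets 5–7.
Offset 7 falls in char 3's range; it's byte 3 of E3 83 8E = 0x8E.

0x8E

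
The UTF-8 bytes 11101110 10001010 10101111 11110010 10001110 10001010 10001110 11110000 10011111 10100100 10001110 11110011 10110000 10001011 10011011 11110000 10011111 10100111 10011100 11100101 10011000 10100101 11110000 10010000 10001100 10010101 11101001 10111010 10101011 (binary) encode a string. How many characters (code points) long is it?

Byte at offset 0: 0xEE = 11101110 → 3-byte char (#1). Advance 3.
Byte at offset 3: 0xF2 = 11110010 → 4-byte char (#2). Advance 4.
Byte at offset 7: 0xF0 = 11110000 → 4-byte char (#3). Advance 4.
Byte at offset 11: 0xF3 = 11110011 → 4-byte char (#4). Advance 4.
Byte at offset 15: 0xF0 = 11110000 → 4-byte char (#5). Advance 4.
Byte at offset 19: 0xE5 = 11100101 → 3-byte char (#6). Advance 3.
Byte at offset 22: 0xF0 = 11110000 → 4-byte char (#7). Advance 4.
Byte at offset 26: 0xE9 = 11101001 → 3-byte char (#8). Advance 3.
Reached end at offset 29 after 8 code points.

8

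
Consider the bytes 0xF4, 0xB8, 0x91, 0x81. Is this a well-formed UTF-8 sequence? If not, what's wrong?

Leading byte 0xF4 = 11110100 → 4-byte form.
Payload = 0x138441, which exceeds U+10FFFF, the maximum Unicode code point. (Leading bytes F5–FF, or F4 followed by ≥ 0x90, are invalid.)

invalid (encodes a value above U+10FFFF)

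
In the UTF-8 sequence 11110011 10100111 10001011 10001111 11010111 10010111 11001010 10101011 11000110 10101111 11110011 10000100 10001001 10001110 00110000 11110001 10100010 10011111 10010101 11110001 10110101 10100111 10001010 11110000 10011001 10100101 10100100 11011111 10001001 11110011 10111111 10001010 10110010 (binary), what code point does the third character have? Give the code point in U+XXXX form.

Offset 0: leading byte 0xF3 = 11110011 → 4-byte char #1 = F3 A7 8B 8F.
Offset 4: leading byte 0xD7 = 11010111 → 2-byte char #2 = D7 97.
Offset 6: leading byte 0xCA = 11001010 → 2-byte char #3 = CA AB.
Leading byte 0xCA = 11001010 matches 110xxxxx → 2-byte sequence.
Byte 1: 0xCA = 11001010, payload 01010 (5 bits).
Byte 2: 0xAB = 10101011 (10xxxxxx ✓), payload 101011.
Concatenate: 01010101011 = 0x2AB (11 bits → U+02AB).

U+02AB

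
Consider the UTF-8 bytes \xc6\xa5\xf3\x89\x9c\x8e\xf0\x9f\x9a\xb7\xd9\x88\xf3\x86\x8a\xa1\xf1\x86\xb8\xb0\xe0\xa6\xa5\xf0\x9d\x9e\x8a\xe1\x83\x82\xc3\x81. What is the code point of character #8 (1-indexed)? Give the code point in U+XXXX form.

U+1D78A

Offset 0: leading byte 0xC6 = 11000110 → 2-byte char #1 = C6 A5.
Offset 2: leading byte 0xF3 = 11110011 → 4-byte char #2 = F3 89 9C 8E.
Offset 6: leading byte 0xF0 = 11110000 → 4-byte char #3 = F0 9F 9A B7.
Offset 10: leading byte 0xD9 = 11011001 → 2-byte char #4 = D9 88.
Offset 12: leading byte 0xF3 = 11110011 → 4-byte char #5 = F3 86 8A A1.
Offset 16: leading byte 0xF1 = 11110001 → 4-byte char #6 = F1 86 B8 B0.
Offset 20: leading byte 0xE0 = 11100000 → 3-byte char #7 = E0 A6 A5.
Offset 23: leading byte 0xF0 = 11110000 → 4-byte char #8 = F0 9D 9E 8A.
Leading byte 0xF0 = 11110000 matches 11110xxx → 4-byte sequence.
Byte 1: 0xF0 = 11110000, payload 000 (3 bits).
Byte 2: 0x9D = 10011101 (10xxxxxx ✓), payload 011101.
Byte 3: 0x9E = 10011110 (10xxxxxx ✓), payload 011110.
Byte 4: 0x8A = 10001010 (10xxxxxx ✓), payload 001010.
Concatenate: 000011101011110001010 = 0x1D78A (21 bits → U+1D78A).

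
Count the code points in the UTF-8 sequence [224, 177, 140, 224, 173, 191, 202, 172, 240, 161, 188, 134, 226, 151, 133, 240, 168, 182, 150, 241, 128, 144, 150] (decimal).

7

Byte at offset 0: 0xE0 = 11100000 → 3-byte char (#1). Advance 3.
Byte at offset 3: 0xE0 = 11100000 → 3-byte char (#2). Advance 3.
Byte at offset 6: 0xCA = 11001010 → 2-byte char (#3). Advance 2.
Byte at offset 8: 0xF0 = 11110000 → 4-byte char (#4). Advance 4.
Byte at offset 12: 0xE2 = 11100010 → 3-byte char (#5). Advance 3.
Byte at offset 15: 0xF0 = 11110000 → 4-byte char (#6). Advance 4.
Byte at offset 19: 0xF1 = 11110001 → 4-byte char (#7). Advance 4.
Reached end at offset 23 after 7 code points.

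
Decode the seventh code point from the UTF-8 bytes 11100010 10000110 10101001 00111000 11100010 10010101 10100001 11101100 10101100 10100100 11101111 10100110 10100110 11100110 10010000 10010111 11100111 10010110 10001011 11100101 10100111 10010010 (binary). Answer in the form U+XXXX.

U+758B

Offset 0: leading byte 0xE2 = 11100010 → 3-byte char #1 = E2 86 A9.
Offset 3: leading byte 0x38 = 00111000 → 1-byte char #2 = 38.
Offset 4: leading byte 0xE2 = 11100010 → 3-byte char #3 = E2 95 A1.
Offset 7: leading byte 0xEC = 11101100 → 3-byte char #4 = EC AC A4.
Offset 10: leading byte 0xEF = 11101111 → 3-byte char #5 = EF A6 A6.
Offset 13: leading byte 0xE6 = 11100110 → 3-byte char #6 = E6 90 97.
Offset 16: leading byte 0xE7 = 11100111 → 3-byte char #7 = E7 96 8B.
Leading byte 0xE7 = 11100111 matches 1110xxxx → 3-byte sequence.
Byte 1: 0xE7 = 11100111, payload 0111 (4 bits).
Byte 2: 0x96 = 10010110 (10xxxxxx ✓), payload 010110.
Byte 3: 0x8B = 10001011 (10xxxxxx ✓), payload 001011.
Concatenate: 0111010110001011 = 0x758B (16 bits → U+758B).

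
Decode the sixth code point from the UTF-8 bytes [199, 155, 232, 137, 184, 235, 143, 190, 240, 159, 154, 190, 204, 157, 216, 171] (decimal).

Offset 0: leading byte 0xC7 = 11000111 → 2-byte char #1 = C7 9B.
Offset 2: leading byte 0xE8 = 11101000 → 3-byte char #2 = E8 89 B8.
Offset 5: leading byte 0xEB = 11101011 → 3-byte char #3 = EB 8F BE.
Offset 8: leading byte 0xF0 = 11110000 → 4-byte char #4 = F0 9F 9A BE.
Offset 12: leading byte 0xCC = 11001100 → 2-byte char #5 = CC 9D.
Offset 14: leading byte 0xD8 = 11011000 → 2-byte char #6 = D8 AB.
Leading byte 0xD8 = 11011000 matches 110xxxxx → 2-byte sequence.
Byte 1: 0xD8 = 11011000, payload 11000 (5 bits).
Byte 2: 0xAB = 10101011 (10xxxxxx ✓), payload 101011.
Concatenate: 11000101011 = 0x62B (11 bits → U+062B).

U+062B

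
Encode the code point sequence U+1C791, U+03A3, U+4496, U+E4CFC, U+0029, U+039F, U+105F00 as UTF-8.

U+1C791: 4-byte form → F0 9C 9E 91.
U+03A3: 2-byte form → CE A3.
U+4496: 3-byte form → E4 92 96.
U+E4CFC: 4-byte form → F3 A4 B3 BC.
U+0029: 1-byte form → 29.
U+039F: 2-byte form → CE 9F.
U+105F00: 4-byte form → F4 85 BC 80.
Concatenated (20 bytes): F0 9C 9E 91 CE A3 E4 92 96 F3 A4 B3 BC 29 CE 9F F4 85 BC 80.

F0 9C 9E 91 CE A3 E4 92 96 F3 A4 B3 BC 29 CE 9F F4 85 BC 80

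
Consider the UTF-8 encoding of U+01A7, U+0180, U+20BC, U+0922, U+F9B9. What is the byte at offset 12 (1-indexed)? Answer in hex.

1-indexed offset 12 is 0-indexed offset 11.
U+01A7 → 2-byte form C6 A7 at offsets 0–1.
U+0180 → 2-byte form C6 80 at offsets 2–3.
U+20BC → 3-byte form E2 82 BC at offsets 4–6.
U+0922 → 3-byte form E0 A4 A2 at offsets 7–9.
U+F9B9 → 3-byte form EF A6 B9 at offsets 10–12.
Offset 11 falls in char 5's range; it's byte 2 of EF A6 B9 = 0xA6.

0xA6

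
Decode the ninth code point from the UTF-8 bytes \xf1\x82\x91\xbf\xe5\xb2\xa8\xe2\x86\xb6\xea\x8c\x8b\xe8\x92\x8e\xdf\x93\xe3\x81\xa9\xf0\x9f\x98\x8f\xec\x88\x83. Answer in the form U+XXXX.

U+C203

Offset 0: leading byte 0xF1 = 11110001 → 4-byte char #1 = F1 82 91 BF.
Offset 4: leading byte 0xE5 = 11100101 → 3-byte char #2 = E5 B2 A8.
Offset 7: leading byte 0xE2 = 11100010 → 3-byte char #3 = E2 86 B6.
Offset 10: leading byte 0xEA = 11101010 → 3-byte char #4 = EA 8C 8B.
Offset 13: leading byte 0xE8 = 11101000 → 3-byte char #5 = E8 92 8E.
Offset 16: leading byte 0xDF = 11011111 → 2-byte char #6 = DF 93.
Offset 18: leading byte 0xE3 = 11100011 → 3-byte char #7 = E3 81 A9.
Offset 21: leading byte 0xF0 = 11110000 → 4-byte char #8 = F0 9F 98 8F.
Offset 25: leading byte 0xEC = 11101100 → 3-byte char #9 = EC 88 83.
Leading byte 0xEC = 11101100 matches 1110xxxx → 3-byte sequence.
Byte 1: 0xEC = 11101100, payload 1100 (4 bits).
Byte 2: 0x88 = 10001000 (10xxxxxx ✓), payload 001000.
Byte 3: 0x83 = 10000011 (10xxxxxx ✓), payload 000011.
Concatenate: 1100001000000011 = 0xC203 (16 bits → U+C203).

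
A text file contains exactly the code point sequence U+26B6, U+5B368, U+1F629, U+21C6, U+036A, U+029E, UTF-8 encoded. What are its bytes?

E2 9A B6 F1 9B 8D A8 F0 9F 98 A9 E2 87 86 CD AA CA 9E

U+26B6: 3-byte form → E2 9A B6.
U+5B368: 4-byte form → F1 9B 8D A8.
U+1F629: 4-byte form → F0 9F 98 A9.
U+21C6: 3-byte form → E2 87 86.
U+036A: 2-byte form → CD AA.
U+029E: 2-byte form → CA 9E.
Concatenated (18 bytes): E2 9A B6 F1 9B 8D A8 F0 9F 98 A9 E2 87 86 CD AA CA 9E.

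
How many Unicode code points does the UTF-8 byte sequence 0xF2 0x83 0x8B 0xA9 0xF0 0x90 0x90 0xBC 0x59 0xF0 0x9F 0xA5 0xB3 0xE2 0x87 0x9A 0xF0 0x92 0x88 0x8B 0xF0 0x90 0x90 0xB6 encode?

Byte at offset 0: 0xF2 = 11110010 → 4-byte char (#1). Advance 4.
Byte at offset 4: 0xF0 = 11110000 → 4-byte char (#2). Advance 4.
Byte at offset 8: 0x59 = 01011001 → 1-byte char (#3). Advance 1.
Byte at offset 9: 0xF0 = 11110000 → 4-byte char (#4). Advance 4.
Byte at offset 13: 0xE2 = 11100010 → 3-byte char (#5). Advance 3.
Byte at offset 16: 0xF0 = 11110000 → 4-byte char (#6). Advance 4.
Byte at offset 20: 0xF0 = 11110000 → 4-byte char (#7). Advance 4.
Reached end at offset 24 after 7 code points.

7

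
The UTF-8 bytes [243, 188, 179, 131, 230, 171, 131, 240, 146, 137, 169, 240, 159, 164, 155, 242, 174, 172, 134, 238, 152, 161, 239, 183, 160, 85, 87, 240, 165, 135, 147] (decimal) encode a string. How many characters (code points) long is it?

Byte at offset 0: 0xF3 = 11110011 → 4-byte char (#1). Advance 4.
Byte at offset 4: 0xE6 = 11100110 → 3-byte char (#2). Advance 3.
Byte at offset 7: 0xF0 = 11110000 → 4-byte char (#3). Advance 4.
Byte at offset 11: 0xF0 = 11110000 → 4-byte char (#4). Advance 4.
Byte at offset 15: 0xF2 = 11110010 → 4-byte char (#5). Advance 4.
Byte at offset 19: 0xEE = 11101110 → 3-byte char (#6). Advance 3.
Byte at offset 22: 0xEF = 11101111 → 3-byte char (#7). Advance 3.
Byte at offset 25: 0x55 = 01010101 → 1-byte char (#8). Advance 1.
Byte at offset 26: 0x57 = 01010111 → 1-byte char (#9). Advance 1.
Byte at offset 27: 0xF0 = 11110000 → 4-byte char (#10). Advance 4.
Reached end at offset 31 after 10 code points.

10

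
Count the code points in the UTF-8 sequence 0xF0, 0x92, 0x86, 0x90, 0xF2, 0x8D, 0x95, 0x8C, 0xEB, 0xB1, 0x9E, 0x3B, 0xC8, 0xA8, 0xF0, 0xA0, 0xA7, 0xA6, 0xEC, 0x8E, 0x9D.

Byte at offset 0: 0xF0 = 11110000 → 4-byte char (#1). Advance 4.
Byte at offset 4: 0xF2 = 11110010 → 4-byte char (#2). Advance 4.
Byte at offset 8: 0xEB = 11101011 → 3-byte char (#3). Advance 3.
Byte at offset 11: 0x3B = 00111011 → 1-byte char (#4). Advance 1.
Byte at offset 12: 0xC8 = 11001000 → 2-byte char (#5). Advance 2.
Byte at offset 14: 0xF0 = 11110000 → 4-byte char (#6). Advance 4.
Byte at offset 18: 0xEC = 11101100 → 3-byte char (#7). Advance 3.
Reached end at offset 21 after 7 code points.

7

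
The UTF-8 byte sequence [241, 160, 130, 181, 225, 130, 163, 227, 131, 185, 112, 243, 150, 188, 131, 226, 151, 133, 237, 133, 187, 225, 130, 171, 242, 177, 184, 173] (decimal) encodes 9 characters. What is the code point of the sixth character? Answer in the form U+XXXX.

U+25C5

Offset 0: leading byte 0xF1 = 11110001 → 4-byte char #1 = F1 A0 82 B5.
Offset 4: leading byte 0xE1 = 11100001 → 3-byte char #2 = E1 82 A3.
Offset 7: leading byte 0xE3 = 11100011 → 3-byte char #3 = E3 83 B9.
Offset 10: leading byte 0x70 = 01110000 → 1-byte char #4 = 70.
Offset 11: leading byte 0xF3 = 11110011 → 4-byte char #5 = F3 96 BC 83.
Offset 15: leading byte 0xE2 = 11100010 → 3-byte char #6 = E2 97 85.
Leading byte 0xE2 = 11100010 matches 1110xxxx → 3-byte sequence.
Byte 1: 0xE2 = 11100010, payload 0010 (4 bits).
Byte 2: 0x97 = 10010111 (10xxxxxx ✓), payload 010111.
Byte 3: 0x85 = 10000101 (10xxxxxx ✓), payload 000101.
Concatenate: 0010010111000101 = 0x25C5 (16 bits → U+25C5).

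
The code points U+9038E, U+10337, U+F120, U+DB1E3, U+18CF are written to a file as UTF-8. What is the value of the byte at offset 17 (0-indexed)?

U+9038E → 4-byte form F2 90 8E 8E at offsets 0–3.
U+10337 → 4-byte form F0 90 8C B7 at offsets 4–7.
U+F120 → 3-byte form EF 84 A0 at offsets 8–10.
U+DB1E3 → 4-byte form F3 9B 87 A3 at offsets 11–14.
U+18CF → 3-byte form E1 A3 8F at offsets 15–17.
Offset 17 falls in char 5's range; it's byte 3 of E1 A3 8F = 0x8F.

0x8F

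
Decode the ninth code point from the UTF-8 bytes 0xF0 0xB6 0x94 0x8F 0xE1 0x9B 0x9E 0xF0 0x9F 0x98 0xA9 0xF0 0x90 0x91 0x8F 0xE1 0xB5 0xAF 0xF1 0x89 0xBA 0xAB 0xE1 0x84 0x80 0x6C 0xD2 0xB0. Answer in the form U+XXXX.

U+04B0

Offset 0: leading byte 0xF0 = 11110000 → 4-byte char #1 = F0 B6 94 8F.
Offset 4: leading byte 0xE1 = 11100001 → 3-byte char #2 = E1 9B 9E.
Offset 7: leading byte 0xF0 = 11110000 → 4-byte char #3 = F0 9F 98 A9.
Offset 11: leading byte 0xF0 = 11110000 → 4-byte char #4 = F0 90 91 8F.
Offset 15: leading byte 0xE1 = 11100001 → 3-byte char #5 = E1 B5 AF.
Offset 18: leading byte 0xF1 = 11110001 → 4-byte char #6 = F1 89 BA AB.
Offset 22: leading byte 0xE1 = 11100001 → 3-byte char #7 = E1 84 80.
Offset 25: leading byte 0x6C = 01101100 → 1-byte char #8 = 6C.
Offset 26: leading byte 0xD2 = 11010010 → 2-byte char #9 = D2 B0.
Leading byte 0xD2 = 11010010 matches 110xxxxx → 2-byte sequence.
Byte 1: 0xD2 = 11010010, payload 10010 (5 bits).
Byte 2: 0xB0 = 10110000 (10xxxxxx ✓), payload 110000.
Concatenate: 10010110000 = 0x4B0 (11 bits → U+04B0).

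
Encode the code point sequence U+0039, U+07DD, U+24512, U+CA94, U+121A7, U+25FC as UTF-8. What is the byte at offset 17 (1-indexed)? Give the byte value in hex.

0xBC

1-indexed offset 17 is 0-indexed offset 16.
U+0039 → 1-byte form 39 at offsets 0–0.
U+07DD → 2-byte form DF 9D at offsets 1–2.
U+24512 → 4-byte form F0 A4 94 92 at offsets 3–6.
U+CA94 → 3-byte form EC AA 94 at offsets 7–9.
U+121A7 → 4-byte form F0 92 86 A7 at offsets 10–13.
U+25FC → 3-byte form E2 97 BC at offsets 14–16.
Offset 16 falls in char 6's range; it's byte 3 of E2 97 BC = 0xBC.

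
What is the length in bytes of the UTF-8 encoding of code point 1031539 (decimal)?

4

U+FBD73 = 0xFBD73. UTF-8 uses 1 byte below 0x80, 2 below 0x800, 3 below 0x10000, 4 up to 0x10FFFF. 0xFBD73 is in U+10000–U+10FFFF → 4 bytes.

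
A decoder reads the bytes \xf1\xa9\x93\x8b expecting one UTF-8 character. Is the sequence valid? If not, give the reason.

Leading byte 0xF1 = 11110001 → 4-byte form.
Continuation bytes 0xA9=10101001, 0x93=10010011, 0x8B=10001011 all match 10xxxxxx.
Decoded value 0x694CB is ≥ 0x10000 (shortest form) and not a surrogate.

valid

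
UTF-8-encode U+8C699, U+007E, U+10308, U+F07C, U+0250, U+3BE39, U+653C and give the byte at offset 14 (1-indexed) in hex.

0x90

1-indexed offset 14 is 0-indexed offset 13.
U+8C699 → 4-byte form F2 8C 9A 99 at offsets 0–3.
U+007E → 1-byte form 7E at offsets 4–4.
U+10308 → 4-byte form F0 90 8C 88 at offsets 5–8.
U+F07C → 3-byte form EF 81 BC at offsets 9–11.
U+0250 → 2-byte form C9 90 at offsets 12–13.
Offset 13 falls in char 5's range; it's byte 2 of C9 90 = 0x90.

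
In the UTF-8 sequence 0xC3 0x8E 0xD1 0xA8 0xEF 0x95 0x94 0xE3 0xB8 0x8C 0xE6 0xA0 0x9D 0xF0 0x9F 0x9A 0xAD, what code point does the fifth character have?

Offset 0: leading byte 0xC3 = 11000011 → 2-byte char #1 = C3 8E.
Offset 2: leading byte 0xD1 = 11010001 → 2-byte char #2 = D1 A8.
Offset 4: leading byte 0xEF = 11101111 → 3-byte char #3 = EF 95 94.
Offset 7: leading byte 0xE3 = 11100011 → 3-byte char #4 = E3 B8 8C.
Offset 10: leading byte 0xE6 = 11100110 → 3-byte char #5 = E6 A0 9D.
Leading byte 0xE6 = 11100110 matches 1110xxxx → 3-byte sequence.
Byte 1: 0xE6 = 11100110, payload 0110 (4 bits).
Byte 2: 0xA0 = 10100000 (10xxxxxx ✓), payload 100000.
Byte 3: 0x9D = 10011101 (10xxxxxx ✓), payload 011101.
Concatenate: 0110100000011101 = 0x681D (16 bits → U+681D).

U+681D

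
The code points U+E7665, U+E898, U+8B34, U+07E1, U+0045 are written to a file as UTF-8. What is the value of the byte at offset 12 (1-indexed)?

0xA1

1-indexed offset 12 is 0-indexed offset 11.
U+E7665 → 4-byte form F3 A7 99 A5 at offsets 0–3.
U+E898 → 3-byte form EE A2 98 at offsets 4–6.
U+8B34 → 3-byte form E8 AC B4 at offsets 7–9.
U+07E1 → 2-byte form DF A1 at offsets 10–11.
Offset 11 falls in char 4's range; it's byte 2 of DF A1 = 0xA1.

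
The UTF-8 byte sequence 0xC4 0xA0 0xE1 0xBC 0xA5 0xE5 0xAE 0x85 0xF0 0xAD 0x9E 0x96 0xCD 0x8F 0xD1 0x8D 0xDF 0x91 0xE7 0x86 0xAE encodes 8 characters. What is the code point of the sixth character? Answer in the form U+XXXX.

U+044D

Offset 0: leading byte 0xC4 = 11000100 → 2-byte char #1 = C4 A0.
Offset 2: leading byte 0xE1 = 11100001 → 3-byte char #2 = E1 BC A5.
Offset 5: leading byte 0xE5 = 11100101 → 3-byte char #3 = E5 AE 85.
Offset 8: leading byte 0xF0 = 11110000 → 4-byte char #4 = F0 AD 9E 96.
Offset 12: leading byte 0xCD = 11001101 → 2-byte char #5 = CD 8F.
Offset 14: leading byte 0xD1 = 11010001 → 2-byte char #6 = D1 8D.
Leading byte 0xD1 = 11010001 matches 110xxxxx → 2-byte sequence.
Byte 1: 0xD1 = 11010001, payload 10001 (5 bits).
Byte 2: 0x8D = 10001101 (10xxxxxx ✓), payload 001101.
Concatenate: 10001001101 = 0x44D (11 bits → U+044D).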